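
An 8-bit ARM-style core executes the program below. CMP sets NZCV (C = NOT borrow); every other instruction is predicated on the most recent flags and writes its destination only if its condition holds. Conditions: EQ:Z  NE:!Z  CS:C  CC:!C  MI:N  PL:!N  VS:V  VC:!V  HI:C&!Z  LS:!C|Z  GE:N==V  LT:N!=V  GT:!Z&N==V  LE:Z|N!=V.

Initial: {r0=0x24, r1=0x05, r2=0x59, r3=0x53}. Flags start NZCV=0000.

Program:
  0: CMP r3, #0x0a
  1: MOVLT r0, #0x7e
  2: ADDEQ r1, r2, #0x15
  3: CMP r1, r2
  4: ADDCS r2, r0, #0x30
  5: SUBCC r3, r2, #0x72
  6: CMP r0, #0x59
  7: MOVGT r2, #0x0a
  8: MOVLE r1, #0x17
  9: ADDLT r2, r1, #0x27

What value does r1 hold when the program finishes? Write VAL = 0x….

[0] flags=0010 → (cmp)
[1] flags=0010 LT?F → skip
[2] flags=0010 EQ?F → skip
[3] flags=1000 → (cmp)
[4] flags=1000 CS?F → skip
[5] flags=1000 CC?T → r3=0xe7
[6] flags=1000 → (cmp)
[7] flags=1000 GT?F → skip
[8] flags=1000 LE?T → r1=0x17
[9] flags=1000 LT?T → r2=0x3e

VAL = 0x17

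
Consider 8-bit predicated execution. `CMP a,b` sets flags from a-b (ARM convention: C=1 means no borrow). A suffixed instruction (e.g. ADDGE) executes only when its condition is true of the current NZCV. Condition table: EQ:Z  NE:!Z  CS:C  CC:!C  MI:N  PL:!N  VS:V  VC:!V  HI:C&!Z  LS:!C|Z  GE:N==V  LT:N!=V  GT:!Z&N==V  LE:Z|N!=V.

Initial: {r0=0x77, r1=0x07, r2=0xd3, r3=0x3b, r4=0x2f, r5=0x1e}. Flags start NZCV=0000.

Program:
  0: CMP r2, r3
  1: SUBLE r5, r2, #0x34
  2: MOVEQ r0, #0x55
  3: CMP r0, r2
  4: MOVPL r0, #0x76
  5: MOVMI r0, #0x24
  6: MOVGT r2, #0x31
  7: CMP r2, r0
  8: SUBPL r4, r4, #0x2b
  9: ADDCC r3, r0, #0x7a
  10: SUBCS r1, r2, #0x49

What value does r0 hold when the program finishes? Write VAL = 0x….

0: ✓ CMP  NZCV=1010
1: ✓ SUBLE  r5←0x9f
2: · MOVEQ
3: ✓ CMP  NZCV=1001
4: · MOVPL
5: ✓ MOVMI  r0←0x24
6: ✓ MOVGT  r2←0x31
7: ✓ CMP  NZCV=0010
8: ✓ SUBPL  r4←0x04
9: · ADDCC
10: ✓ SUBCS  r1←0xe8

VAL = 0x24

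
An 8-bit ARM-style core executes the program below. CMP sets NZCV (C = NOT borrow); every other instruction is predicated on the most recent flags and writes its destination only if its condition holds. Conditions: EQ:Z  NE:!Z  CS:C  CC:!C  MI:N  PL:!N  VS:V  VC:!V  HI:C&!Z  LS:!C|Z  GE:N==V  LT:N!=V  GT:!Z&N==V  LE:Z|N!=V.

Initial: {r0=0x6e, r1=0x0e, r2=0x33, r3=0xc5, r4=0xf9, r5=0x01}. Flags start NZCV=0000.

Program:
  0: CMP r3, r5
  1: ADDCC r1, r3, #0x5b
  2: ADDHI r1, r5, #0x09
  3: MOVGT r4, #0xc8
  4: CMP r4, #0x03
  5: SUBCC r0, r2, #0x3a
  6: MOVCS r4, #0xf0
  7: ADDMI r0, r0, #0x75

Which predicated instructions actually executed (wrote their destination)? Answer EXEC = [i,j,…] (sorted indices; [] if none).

EXEC = [2,6,7]

[0] flags=1010 → (cmp)
[1] flags=1010 CC?F → skip
[2] flags=1010 HI?T → r1=0x0a
[3] flags=1010 GT?F → skip
[4] flags=1010 → (cmp)
[5] flags=1010 CC?F → skip
[6] flags=1010 CS?T → r4=0xf0
[7] flags=1010 MI?T → r0=0xe3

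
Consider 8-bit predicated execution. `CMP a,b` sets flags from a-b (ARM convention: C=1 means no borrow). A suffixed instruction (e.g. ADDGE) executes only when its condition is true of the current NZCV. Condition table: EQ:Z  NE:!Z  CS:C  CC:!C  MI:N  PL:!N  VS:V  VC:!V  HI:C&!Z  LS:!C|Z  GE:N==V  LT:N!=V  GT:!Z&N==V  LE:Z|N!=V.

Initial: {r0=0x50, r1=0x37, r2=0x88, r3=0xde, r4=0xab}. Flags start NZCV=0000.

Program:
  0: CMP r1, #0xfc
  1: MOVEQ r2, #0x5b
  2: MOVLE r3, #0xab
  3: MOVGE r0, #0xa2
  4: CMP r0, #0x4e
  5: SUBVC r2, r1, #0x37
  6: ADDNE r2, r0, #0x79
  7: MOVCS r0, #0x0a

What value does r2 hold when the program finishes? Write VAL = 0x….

[0] flags=0000 → (cmp)
[1] flags=0000 EQ?F → skip
[2] flags=0000 LE?F → skip
[3] flags=0000 GE?T → r0=0xa2
[4] flags=0011 → (cmp)
[5] flags=0011 VC?F → skip
[6] flags=0011 NE?T → r2=0x1b
[7] flags=0011 CS?T → r0=0x0a

VAL = 0x1b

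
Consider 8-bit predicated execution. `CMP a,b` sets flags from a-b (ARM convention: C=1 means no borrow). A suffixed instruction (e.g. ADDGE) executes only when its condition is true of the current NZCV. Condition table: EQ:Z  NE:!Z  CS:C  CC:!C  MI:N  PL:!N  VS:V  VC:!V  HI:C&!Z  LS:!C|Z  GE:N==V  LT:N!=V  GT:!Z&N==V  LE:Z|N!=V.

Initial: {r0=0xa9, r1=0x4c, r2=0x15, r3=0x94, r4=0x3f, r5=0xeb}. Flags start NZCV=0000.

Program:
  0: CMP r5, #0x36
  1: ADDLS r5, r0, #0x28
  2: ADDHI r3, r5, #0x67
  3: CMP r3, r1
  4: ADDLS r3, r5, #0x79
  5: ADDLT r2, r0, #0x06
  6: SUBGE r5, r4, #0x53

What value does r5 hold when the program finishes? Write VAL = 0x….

[0] flags=1010 → (cmp)
[1] flags=1010 LS?F → skip
[2] flags=1010 HI?T → r3=0x52
[3] flags=0010 → (cmp)
[4] flags=0010 LS?F → skip
[5] flags=0010 LT?F → skip
[6] flags=0010 GE?T → r5=0xec

VAL = 0xec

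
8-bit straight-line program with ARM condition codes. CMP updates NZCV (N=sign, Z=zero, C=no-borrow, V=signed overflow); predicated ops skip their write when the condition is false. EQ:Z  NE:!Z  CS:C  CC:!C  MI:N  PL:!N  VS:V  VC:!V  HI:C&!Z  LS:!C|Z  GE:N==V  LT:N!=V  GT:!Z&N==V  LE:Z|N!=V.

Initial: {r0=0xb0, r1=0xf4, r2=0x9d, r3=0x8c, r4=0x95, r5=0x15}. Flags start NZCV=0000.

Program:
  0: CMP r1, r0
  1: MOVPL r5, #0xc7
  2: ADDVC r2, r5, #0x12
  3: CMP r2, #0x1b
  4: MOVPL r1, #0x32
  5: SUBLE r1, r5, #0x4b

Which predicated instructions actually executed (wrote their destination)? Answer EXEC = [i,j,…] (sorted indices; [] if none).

0: ✓ CMP  NZCV=0010
1: ✓ MOVPL  r5←0xc7
2: ✓ ADDVC  r2←0xd9
3: ✓ CMP  NZCV=1010
4: · MOVPL
5: ✓ SUBLE  r1←0x7c

EXEC = [1,2,5]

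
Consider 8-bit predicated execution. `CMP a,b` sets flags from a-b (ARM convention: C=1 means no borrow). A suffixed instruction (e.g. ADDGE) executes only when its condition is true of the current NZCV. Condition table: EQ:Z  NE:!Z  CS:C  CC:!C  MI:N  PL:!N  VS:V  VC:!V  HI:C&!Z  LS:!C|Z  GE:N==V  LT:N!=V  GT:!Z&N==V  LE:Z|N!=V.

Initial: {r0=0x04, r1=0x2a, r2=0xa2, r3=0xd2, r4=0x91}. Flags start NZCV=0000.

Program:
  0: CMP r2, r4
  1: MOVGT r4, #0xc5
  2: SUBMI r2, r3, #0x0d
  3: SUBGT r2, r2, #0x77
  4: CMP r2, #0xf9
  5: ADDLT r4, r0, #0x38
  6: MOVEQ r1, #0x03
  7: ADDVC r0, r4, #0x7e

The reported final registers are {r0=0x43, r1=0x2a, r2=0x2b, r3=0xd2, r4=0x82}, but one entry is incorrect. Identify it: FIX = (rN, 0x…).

0: ✓ CMP  NZCV=0010
1: ✓ MOVGT  r4←0xc5
2: · SUBMI
3: ✓ SUBGT  r2←0x2b
4: ✓ CMP  NZCV=0000
5: · ADDLT
6: · MOVEQ
7: ✓ ADDVC  r0←0x43

FIX = (r4, 0xc5)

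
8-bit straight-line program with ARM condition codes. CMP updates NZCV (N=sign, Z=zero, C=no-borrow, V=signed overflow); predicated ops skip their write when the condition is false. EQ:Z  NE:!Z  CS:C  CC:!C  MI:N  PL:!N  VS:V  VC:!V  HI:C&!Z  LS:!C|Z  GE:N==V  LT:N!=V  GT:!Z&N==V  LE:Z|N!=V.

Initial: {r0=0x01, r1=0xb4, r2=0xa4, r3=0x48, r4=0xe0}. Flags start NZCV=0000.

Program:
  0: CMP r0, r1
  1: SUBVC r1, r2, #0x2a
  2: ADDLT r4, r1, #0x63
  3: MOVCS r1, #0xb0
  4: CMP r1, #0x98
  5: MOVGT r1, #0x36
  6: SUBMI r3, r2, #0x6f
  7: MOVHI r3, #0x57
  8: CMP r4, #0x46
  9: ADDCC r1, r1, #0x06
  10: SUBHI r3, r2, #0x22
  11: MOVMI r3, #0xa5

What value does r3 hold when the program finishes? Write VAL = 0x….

0: ✓ CMP  NZCV=0000
1: ✓ SUBVC  r1←0x7a
2: · ADDLT
3: · MOVCS
4: ✓ CMP  NZCV=1001
5: ✓ MOVGT  r1←0x36
6: ✓ SUBMI  r3←0x35
7: · MOVHI
8: ✓ CMP  NZCV=1010
9: · ADDCC
10: ✓ SUBHI  r3←0x82
11: ✓ MOVMI  r3←0xa5

VAL = 0xa5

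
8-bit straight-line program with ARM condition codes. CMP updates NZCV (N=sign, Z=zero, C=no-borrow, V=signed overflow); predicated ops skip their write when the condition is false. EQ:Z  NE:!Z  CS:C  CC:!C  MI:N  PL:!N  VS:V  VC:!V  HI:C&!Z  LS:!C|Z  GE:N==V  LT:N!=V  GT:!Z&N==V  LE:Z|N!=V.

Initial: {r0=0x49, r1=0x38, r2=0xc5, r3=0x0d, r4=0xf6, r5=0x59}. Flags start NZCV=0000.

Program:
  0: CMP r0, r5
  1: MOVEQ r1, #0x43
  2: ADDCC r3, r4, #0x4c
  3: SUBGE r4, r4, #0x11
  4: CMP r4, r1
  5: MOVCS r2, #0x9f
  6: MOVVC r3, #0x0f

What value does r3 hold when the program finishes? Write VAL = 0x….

VAL = 0x0f

[0] flags=1000 → (cmp)
[1] flags=1000 EQ?F → skip
[2] flags=1000 CC?T → r3=0x42
[3] flags=1000 GE?F → skip
[4] flags=1010 → (cmp)
[5] flags=1010 CS?T → r2=0x9f
[6] flags=1010 VC?T → r3=0x0f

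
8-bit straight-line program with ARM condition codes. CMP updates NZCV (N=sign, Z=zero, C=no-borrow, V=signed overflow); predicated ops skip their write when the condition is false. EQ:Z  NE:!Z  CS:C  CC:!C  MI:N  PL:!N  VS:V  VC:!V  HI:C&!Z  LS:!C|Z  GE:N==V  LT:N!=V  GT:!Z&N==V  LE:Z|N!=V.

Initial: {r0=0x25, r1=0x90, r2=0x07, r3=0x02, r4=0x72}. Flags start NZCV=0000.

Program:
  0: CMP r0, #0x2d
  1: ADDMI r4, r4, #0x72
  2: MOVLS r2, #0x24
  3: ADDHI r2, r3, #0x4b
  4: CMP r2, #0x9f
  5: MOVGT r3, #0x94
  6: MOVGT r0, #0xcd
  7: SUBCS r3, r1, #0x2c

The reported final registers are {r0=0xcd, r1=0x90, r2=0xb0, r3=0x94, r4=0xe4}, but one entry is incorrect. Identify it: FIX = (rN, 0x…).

FIX = (r2, 0x24)

0: ✓ CMP  NZCV=1000
1: ✓ ADDMI  r4←0xe4
2: ✓ MOVLS  r2←0x24
3: · ADDHI
4: ✓ CMP  NZCV=1001
5: ✓ MOVGT  r3←0x94
6: ✓ MOVGT  r0←0xcd
7: · SUBCS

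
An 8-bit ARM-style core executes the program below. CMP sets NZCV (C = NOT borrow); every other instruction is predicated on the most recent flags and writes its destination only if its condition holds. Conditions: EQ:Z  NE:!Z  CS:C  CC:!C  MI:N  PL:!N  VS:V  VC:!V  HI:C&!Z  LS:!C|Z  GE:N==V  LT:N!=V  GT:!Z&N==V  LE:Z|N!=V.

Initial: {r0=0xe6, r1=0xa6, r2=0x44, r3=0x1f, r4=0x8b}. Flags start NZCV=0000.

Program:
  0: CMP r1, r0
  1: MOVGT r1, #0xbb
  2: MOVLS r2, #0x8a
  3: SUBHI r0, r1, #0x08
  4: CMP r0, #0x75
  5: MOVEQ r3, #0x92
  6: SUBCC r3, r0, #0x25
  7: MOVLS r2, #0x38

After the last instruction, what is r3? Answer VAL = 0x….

VAL = 0x1f

0: ✓ CMP  NZCV=1000
1: · MOVGT
2: ✓ MOVLS  r2←0x8a
3: · SUBHI
4: ✓ CMP  NZCV=0011
5: · MOVEQ
6: · SUBCC
7: · MOVLS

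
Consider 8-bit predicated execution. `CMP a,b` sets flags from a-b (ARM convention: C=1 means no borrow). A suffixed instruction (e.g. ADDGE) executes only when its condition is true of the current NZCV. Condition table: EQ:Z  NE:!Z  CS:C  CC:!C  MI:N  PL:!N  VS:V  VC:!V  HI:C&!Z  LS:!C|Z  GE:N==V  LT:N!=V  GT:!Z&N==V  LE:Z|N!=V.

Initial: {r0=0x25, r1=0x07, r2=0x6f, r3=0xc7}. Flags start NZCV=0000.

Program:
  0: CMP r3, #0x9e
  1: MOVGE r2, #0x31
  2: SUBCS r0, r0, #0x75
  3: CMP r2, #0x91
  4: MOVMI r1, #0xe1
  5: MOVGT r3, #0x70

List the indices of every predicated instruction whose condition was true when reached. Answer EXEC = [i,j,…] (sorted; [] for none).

EXEC = [1,2,4,5]

[0] flags=0010 → (cmp)
[1] flags=0010 GE?T → r2=0x31
[2] flags=0010 CS?T → r0=0xb0
[3] flags=1001 → (cmp)
[4] flags=1001 MI?T → r1=0xe1
[5] flags=1001 GT?T → r3=0x70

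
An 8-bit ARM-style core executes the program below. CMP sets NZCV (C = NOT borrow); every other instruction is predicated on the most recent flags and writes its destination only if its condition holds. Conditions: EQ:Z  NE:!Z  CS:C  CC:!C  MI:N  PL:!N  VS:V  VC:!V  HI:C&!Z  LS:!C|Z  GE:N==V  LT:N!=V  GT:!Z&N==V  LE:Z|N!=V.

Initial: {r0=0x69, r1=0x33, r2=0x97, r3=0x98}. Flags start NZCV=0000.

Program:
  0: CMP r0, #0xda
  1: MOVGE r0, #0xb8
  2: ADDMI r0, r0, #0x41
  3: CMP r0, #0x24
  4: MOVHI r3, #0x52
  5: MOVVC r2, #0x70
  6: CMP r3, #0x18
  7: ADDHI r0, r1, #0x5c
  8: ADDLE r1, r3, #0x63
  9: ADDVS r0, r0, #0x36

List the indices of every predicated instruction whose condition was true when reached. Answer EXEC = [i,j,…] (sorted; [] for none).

[0] flags=1001 → (cmp)
[1] flags=1001 GE?T → r0=0xb8
[2] flags=1001 MI?T → r0=0xf9
[3] flags=1010 → (cmp)
[4] flags=1010 HI?T → r3=0x52
[5] flags=1010 VC?T → r2=0x70
[6] flags=0010 → (cmp)
[7] flags=0010 HI?T → r0=0x8f
[8] flags=0010 LE?F → skip
[9] flags=0010 VS?F → skip

EXEC = [1,2,4,5,7]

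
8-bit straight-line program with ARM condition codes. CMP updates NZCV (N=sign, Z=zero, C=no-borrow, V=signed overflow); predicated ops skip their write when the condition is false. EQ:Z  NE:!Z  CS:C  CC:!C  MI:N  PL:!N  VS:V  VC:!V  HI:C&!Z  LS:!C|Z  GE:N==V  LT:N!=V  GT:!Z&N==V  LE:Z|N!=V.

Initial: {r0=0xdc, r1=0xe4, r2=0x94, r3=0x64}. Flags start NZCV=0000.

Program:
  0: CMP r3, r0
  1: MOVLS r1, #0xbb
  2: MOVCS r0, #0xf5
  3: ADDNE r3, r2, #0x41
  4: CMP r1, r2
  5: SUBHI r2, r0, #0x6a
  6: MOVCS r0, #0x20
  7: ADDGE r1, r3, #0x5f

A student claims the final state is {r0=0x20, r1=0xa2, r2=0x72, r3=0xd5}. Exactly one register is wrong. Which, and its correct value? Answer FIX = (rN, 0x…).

[0] flags=1001 → (cmp)
[1] flags=1001 LS?T → r1=0xbb
[2] flags=1001 CS?F → skip
[3] flags=1001 NE?T → r3=0xd5
[4] flags=0010 → (cmp)
[5] flags=0010 HI?T → r2=0x72
[6] flags=0010 CS?T → r0=0x20
[7] flags=0010 GE?T → r1=0x34

FIX = (r1, 0x34)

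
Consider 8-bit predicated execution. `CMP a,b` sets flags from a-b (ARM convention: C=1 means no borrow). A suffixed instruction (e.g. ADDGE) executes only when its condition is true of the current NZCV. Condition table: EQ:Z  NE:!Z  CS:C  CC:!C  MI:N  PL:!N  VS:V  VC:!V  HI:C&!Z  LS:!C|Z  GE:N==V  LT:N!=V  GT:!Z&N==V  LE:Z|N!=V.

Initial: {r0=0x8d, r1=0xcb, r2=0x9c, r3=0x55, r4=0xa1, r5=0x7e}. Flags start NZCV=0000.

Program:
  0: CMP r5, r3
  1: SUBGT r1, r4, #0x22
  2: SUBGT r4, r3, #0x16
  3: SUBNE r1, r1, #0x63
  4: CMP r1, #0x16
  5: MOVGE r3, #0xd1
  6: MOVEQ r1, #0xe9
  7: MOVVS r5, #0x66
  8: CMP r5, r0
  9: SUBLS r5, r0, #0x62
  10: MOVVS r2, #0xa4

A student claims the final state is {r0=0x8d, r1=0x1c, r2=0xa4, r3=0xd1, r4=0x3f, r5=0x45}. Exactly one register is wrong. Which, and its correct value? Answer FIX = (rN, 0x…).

0: ✓ CMP  NZCV=0010
1: ✓ SUBGT  r1←0x7f
2: ✓ SUBGT  r4←0x3f
3: ✓ SUBNE  r1←0x1c
4: ✓ CMP  NZCV=0010
5: ✓ MOVGE  r3←0xd1
6: · MOVEQ
7: · MOVVS
8: ✓ CMP  NZCV=1001
9: ✓ SUBLS  r5←0x2b
10: ✓ MOVVS  r2←0xa4

FIX = (r5, 0x2b)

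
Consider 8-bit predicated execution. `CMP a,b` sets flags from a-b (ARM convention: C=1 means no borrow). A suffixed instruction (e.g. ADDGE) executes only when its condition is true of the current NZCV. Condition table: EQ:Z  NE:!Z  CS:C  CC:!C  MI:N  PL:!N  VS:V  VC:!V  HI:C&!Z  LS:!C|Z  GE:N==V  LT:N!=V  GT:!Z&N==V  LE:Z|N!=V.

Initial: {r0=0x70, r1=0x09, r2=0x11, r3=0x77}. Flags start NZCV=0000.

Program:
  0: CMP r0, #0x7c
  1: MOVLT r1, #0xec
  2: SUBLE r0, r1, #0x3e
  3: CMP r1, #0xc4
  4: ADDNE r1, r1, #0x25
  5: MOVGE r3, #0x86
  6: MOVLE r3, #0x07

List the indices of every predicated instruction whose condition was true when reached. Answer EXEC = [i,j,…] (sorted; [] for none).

EXEC = [1,2,4,5]

0: ✓ CMP  NZCV=1000
1: ✓ MOVLT  r1←0xec
2: ✓ SUBLE  r0←0xae
3: ✓ CMP  NZCV=0010
4: ✓ ADDNE  r1←0x11
5: ✓ MOVGE  r3←0x86
6: · MOVLE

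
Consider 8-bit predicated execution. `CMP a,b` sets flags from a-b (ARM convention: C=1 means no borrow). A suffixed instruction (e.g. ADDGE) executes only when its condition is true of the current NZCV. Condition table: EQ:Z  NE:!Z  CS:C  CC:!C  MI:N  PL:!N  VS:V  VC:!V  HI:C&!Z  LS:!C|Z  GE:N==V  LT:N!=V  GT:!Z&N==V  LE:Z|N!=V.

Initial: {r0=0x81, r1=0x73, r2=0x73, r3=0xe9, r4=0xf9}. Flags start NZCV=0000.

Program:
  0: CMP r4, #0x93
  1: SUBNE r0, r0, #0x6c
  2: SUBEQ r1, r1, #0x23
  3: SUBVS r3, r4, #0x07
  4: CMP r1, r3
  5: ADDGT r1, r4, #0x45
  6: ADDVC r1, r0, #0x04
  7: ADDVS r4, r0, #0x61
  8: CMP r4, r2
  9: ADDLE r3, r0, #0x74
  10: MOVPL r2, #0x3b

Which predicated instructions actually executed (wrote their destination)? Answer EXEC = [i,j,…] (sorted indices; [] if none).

[0] flags=0010 → (cmp)
[1] flags=0010 NE?T → r0=0x15
[2] flags=0010 EQ?F → skip
[3] flags=0010 VS?F → skip
[4] flags=1001 → (cmp)
[5] flags=1001 GT?T → r1=0x3e
[6] flags=1001 VC?F → skip
[7] flags=1001 VS?T → r4=0x76
[8] flags=0010 → (cmp)
[9] flags=0010 LE?F → skip
[10] flags=0010 PL?T → r2=0x3b

EXEC = [1,5,7,10]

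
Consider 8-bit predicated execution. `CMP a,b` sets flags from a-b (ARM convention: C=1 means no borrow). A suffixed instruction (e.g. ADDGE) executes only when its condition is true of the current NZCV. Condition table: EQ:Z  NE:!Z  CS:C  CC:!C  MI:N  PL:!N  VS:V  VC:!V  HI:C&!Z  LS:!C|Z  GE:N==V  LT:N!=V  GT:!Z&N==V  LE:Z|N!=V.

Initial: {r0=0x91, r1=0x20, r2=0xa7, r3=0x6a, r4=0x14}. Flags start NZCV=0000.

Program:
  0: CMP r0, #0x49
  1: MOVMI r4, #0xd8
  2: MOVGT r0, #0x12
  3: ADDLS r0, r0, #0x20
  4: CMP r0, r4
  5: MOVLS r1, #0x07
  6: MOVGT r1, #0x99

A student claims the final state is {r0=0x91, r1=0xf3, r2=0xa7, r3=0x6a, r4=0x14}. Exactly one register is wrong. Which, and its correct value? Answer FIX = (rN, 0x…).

FIX = (r1, 0x20)

0: ✓ CMP  NZCV=0011
1: · MOVMI
2: · MOVGT
3: · ADDLS
4: ✓ CMP  NZCV=0011
5: · MOVLS
6: · MOVGT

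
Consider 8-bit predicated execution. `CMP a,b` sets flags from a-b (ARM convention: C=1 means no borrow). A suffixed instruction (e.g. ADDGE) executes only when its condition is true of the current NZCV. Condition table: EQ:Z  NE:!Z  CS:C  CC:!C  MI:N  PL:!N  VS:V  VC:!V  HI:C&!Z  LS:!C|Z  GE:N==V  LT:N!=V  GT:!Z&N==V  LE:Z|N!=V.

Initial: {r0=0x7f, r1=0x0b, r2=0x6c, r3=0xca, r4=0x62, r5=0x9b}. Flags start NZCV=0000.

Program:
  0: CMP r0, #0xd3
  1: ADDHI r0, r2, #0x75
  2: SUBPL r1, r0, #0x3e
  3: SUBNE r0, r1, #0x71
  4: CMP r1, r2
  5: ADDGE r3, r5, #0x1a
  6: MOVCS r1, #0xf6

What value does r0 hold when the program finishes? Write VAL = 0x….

VAL = 0x9a

0: ✓ CMP  NZCV=1001
1: · ADDHI
2: · SUBPL
3: ✓ SUBNE  r0←0x9a
4: ✓ CMP  NZCV=1000
5: · ADDGE
6: · MOVCS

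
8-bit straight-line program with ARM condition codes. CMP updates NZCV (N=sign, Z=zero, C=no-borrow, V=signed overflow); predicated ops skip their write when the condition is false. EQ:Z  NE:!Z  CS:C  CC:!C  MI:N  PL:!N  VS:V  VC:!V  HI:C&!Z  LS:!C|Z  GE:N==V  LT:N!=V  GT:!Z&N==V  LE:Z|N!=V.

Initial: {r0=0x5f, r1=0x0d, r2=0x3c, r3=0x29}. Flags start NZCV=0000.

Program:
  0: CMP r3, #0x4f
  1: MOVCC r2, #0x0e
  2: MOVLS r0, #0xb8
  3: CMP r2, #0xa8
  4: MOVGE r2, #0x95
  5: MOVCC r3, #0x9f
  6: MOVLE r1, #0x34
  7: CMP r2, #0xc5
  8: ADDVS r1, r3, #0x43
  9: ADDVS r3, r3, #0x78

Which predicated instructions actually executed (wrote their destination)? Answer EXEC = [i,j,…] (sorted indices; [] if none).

[0] flags=1000 → (cmp)
[1] flags=1000 CC?T → r2=0x0e
[2] flags=1000 LS?T → r0=0xb8
[3] flags=0000 → (cmp)
[4] flags=0000 GE?T → r2=0x95
[5] flags=0000 CC?T → r3=0x9f
[6] flags=0000 LE?F → skip
[7] flags=1000 → (cmp)
[8] flags=1000 VS?F → skip
[9] flags=1000 VS?F → skip

EXEC = [1,2,4,5]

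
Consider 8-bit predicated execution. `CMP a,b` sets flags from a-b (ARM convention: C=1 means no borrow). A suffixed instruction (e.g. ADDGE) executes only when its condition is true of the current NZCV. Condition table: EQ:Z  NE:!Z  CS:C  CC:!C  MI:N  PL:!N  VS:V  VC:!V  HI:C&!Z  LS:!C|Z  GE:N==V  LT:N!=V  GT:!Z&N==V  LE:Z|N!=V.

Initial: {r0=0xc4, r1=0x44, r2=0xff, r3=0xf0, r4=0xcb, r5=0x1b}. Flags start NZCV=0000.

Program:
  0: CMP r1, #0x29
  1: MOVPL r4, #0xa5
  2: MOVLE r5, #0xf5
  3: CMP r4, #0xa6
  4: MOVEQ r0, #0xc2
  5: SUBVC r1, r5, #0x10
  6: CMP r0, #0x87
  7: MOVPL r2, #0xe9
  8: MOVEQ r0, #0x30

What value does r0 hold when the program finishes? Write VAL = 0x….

[0] flags=0010 → (cmp)
[1] flags=0010 PL?T → r4=0xa5
[2] flags=0010 LE?F → skip
[3] flags=1000 → (cmp)
[4] flags=1000 EQ?F → skip
[5] flags=1000 VC?T → r1=0x0b
[6] flags=0010 → (cmp)
[7] flags=0010 PL?T → r2=0xe9
[8] flags=0010 EQ?F → skip

VAL = 0xc4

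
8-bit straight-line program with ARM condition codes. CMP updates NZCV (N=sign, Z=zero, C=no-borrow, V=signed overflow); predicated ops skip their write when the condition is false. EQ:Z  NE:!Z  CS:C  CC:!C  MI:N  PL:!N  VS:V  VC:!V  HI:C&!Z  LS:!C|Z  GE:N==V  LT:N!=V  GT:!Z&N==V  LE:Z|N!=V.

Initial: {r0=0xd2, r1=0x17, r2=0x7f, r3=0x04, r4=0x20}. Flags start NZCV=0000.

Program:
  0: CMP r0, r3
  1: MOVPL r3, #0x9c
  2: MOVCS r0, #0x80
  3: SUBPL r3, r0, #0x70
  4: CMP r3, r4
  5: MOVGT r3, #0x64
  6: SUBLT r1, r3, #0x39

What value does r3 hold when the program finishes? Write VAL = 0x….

VAL = 0x04

0: ✓ CMP  NZCV=1010
1: · MOVPL
2: ✓ MOVCS  r0←0x80
3: · SUBPL
4: ✓ CMP  NZCV=1000
5: · MOVGT
6: ✓ SUBLT  r1←0xcb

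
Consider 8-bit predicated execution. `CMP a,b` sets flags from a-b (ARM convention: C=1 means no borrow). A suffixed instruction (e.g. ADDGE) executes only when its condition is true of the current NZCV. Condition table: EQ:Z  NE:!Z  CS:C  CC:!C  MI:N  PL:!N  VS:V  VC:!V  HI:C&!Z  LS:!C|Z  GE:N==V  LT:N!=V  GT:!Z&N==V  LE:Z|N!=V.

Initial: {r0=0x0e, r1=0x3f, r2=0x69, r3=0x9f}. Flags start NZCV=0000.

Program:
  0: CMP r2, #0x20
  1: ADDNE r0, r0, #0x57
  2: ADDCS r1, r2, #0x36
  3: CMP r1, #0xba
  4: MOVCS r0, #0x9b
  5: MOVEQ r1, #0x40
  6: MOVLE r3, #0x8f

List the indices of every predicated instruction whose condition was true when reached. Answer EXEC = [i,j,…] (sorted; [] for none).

[0] flags=0010 → (cmp)
[1] flags=0010 NE?T → r0=0x65
[2] flags=0010 CS?T → r1=0x9f
[3] flags=1000 → (cmp)
[4] flags=1000 CS?F → skip
[5] flags=1000 EQ?F → skip
[6] flags=1000 LE?T → r3=0x8f

EXEC = [1,2,6]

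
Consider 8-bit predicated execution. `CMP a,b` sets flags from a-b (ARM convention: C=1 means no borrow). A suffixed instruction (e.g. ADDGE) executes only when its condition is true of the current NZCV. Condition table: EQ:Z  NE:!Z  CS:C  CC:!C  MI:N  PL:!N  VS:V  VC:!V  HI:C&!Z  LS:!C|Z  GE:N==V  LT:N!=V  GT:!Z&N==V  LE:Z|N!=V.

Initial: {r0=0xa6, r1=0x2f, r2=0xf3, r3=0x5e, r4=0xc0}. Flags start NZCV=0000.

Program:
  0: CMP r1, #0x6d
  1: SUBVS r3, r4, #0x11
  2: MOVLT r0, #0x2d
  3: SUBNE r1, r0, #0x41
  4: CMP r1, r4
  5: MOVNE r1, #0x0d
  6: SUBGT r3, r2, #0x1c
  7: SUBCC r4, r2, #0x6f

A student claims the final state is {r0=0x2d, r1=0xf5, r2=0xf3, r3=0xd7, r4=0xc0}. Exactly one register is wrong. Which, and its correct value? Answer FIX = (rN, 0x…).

0: ✓ CMP  NZCV=1000
1: · SUBVS
2: ✓ MOVLT  r0←0x2d
3: ✓ SUBNE  r1←0xec
4: ✓ CMP  NZCV=0010
5: ✓ MOVNE  r1←0x0d
6: ✓ SUBGT  r3←0xd7
7: · SUBCC

FIX = (r1, 0x0d)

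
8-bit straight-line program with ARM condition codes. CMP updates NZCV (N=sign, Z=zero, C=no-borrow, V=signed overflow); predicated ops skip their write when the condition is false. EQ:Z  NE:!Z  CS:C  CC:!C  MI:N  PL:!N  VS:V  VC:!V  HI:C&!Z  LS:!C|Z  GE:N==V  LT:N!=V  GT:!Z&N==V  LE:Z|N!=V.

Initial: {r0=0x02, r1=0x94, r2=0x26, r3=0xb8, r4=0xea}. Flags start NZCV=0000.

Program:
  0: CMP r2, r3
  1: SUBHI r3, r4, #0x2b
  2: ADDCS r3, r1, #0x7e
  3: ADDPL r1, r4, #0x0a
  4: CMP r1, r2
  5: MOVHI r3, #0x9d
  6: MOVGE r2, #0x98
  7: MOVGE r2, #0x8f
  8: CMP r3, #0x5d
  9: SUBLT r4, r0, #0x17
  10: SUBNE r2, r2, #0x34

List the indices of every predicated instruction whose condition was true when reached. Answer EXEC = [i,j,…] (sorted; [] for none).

EXEC = [3,5,9,10]

0: ✓ CMP  NZCV=0000
1: · SUBHI
2: · ADDCS
3: ✓ ADDPL  r1←0xf4
4: ✓ CMP  NZCV=1010
5: ✓ MOVHI  r3←0x9d
6: · MOVGE
7: · MOVGE
8: ✓ CMP  NZCV=0011
9: ✓ SUBLT  r4←0xeb
10: ✓ SUBNE  r2←0xf2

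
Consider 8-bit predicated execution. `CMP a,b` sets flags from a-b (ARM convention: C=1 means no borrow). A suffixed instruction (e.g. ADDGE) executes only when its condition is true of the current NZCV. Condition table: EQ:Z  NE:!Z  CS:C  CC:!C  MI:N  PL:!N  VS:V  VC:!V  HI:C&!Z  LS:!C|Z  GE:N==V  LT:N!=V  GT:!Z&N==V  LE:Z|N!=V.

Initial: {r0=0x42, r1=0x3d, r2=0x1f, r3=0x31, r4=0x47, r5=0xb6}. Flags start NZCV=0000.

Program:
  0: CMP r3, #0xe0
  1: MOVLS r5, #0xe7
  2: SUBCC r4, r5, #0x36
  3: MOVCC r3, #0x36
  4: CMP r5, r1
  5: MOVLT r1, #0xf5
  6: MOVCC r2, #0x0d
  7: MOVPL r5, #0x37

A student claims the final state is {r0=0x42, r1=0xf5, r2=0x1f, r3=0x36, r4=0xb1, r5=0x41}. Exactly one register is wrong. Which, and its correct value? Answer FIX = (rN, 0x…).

[0] flags=0000 → (cmp)
[1] flags=0000 LS?T → r5=0xe7
[2] flags=0000 CC?T → r4=0xb1
[3] flags=0000 CC?T → r3=0x36
[4] flags=1010 → (cmp)
[5] flags=1010 LT?T → r1=0xf5
[6] flags=1010 CC?F → skip
[7] flags=1010 PL?F → skip

FIX = (r5, 0xe7)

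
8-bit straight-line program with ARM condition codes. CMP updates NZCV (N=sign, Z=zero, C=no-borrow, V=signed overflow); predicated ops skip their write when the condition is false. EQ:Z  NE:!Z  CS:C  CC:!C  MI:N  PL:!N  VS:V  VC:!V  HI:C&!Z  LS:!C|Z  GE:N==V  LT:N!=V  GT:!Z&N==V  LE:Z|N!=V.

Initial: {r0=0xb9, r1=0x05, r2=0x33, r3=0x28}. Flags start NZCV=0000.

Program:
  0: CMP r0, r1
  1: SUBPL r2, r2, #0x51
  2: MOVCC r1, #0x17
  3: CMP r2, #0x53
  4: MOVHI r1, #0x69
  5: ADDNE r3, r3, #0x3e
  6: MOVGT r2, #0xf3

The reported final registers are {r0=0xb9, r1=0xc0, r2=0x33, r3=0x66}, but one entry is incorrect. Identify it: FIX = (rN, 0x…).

[0] flags=1010 → (cmp)
[1] flags=1010 PL?F → skip
[2] flags=1010 CC?F → skip
[3] flags=1000 → (cmp)
[4] flags=1000 HI?F → skip
[5] flags=1000 NE?T → r3=0x66
[6] flags=1000 GT?F → skip

FIX = (r1, 0x05)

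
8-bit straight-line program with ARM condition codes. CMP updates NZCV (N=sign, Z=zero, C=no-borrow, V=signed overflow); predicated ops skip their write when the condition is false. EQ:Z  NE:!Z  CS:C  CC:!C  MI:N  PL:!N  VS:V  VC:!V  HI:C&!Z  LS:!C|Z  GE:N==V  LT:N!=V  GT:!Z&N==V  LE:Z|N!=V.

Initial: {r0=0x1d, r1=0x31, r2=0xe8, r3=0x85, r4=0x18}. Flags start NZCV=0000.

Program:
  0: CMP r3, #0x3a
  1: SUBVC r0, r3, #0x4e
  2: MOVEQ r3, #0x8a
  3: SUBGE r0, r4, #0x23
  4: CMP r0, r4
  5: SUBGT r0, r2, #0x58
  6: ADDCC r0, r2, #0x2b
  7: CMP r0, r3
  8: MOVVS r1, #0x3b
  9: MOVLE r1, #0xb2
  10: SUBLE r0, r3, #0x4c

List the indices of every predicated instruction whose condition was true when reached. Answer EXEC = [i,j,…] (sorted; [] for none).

EXEC = [5]

[0] flags=0011 → (cmp)
[1] flags=0011 VC?F → skip
[2] flags=0011 EQ?F → skip
[3] flags=0011 GE?F → skip
[4] flags=0010 → (cmp)
[5] flags=0010 GT?T → r0=0x90
[6] flags=0010 CC?F → skip
[7] flags=0010 → (cmp)
[8] flags=0010 VS?F → skip
[9] flags=0010 LE?F → skip
[10] flags=0010 LE?F → skip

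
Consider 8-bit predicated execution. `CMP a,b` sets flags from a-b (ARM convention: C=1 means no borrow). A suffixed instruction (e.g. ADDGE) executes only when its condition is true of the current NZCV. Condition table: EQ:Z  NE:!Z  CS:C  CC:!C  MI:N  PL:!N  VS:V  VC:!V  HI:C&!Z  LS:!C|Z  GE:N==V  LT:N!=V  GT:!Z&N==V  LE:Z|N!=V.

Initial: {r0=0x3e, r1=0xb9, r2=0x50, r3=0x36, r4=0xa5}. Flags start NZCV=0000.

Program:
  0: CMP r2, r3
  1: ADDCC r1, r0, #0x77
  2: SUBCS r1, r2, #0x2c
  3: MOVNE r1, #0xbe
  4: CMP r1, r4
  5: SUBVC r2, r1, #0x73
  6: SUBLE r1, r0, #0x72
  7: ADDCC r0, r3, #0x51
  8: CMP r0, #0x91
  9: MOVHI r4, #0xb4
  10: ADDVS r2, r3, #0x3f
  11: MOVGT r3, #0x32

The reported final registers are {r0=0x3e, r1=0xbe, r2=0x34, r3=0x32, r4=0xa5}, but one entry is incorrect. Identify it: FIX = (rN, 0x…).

0: ✓ CMP  NZCV=0010
1: · ADDCC
2: ✓ SUBCS  r1←0x24
3: ✓ MOVNE  r1←0xbe
4: ✓ CMP  NZCV=0010
5: ✓ SUBVC  r2←0x4b
6: · SUBLE
7: · ADDCC
8: ✓ CMP  NZCV=1001
9: · MOVHI
10: ✓ ADDVS  r2←0x75
11: ✓ MOVGT  r3←0x32

FIX = (r2, 0x75)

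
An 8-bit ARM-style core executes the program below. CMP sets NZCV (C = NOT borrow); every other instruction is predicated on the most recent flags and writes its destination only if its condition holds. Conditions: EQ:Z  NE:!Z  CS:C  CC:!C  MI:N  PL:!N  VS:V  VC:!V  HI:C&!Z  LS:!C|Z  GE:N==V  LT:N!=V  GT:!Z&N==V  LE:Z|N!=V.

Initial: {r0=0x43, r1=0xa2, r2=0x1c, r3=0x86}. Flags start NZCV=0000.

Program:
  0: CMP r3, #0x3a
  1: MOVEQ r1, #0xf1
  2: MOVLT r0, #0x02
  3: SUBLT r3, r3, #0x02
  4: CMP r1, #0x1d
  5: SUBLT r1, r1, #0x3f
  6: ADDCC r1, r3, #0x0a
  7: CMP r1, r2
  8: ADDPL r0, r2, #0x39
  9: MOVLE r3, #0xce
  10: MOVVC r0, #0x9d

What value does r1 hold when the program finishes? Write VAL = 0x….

VAL = 0x63

0: ✓ CMP  NZCV=0011
1: · MOVEQ
2: ✓ MOVLT  r0←0x02
3: ✓ SUBLT  r3←0x84
4: ✓ CMP  NZCV=1010
5: ✓ SUBLT  r1←0x63
6: · ADDCC
7: ✓ CMP  NZCV=0010
8: ✓ ADDPL  r0←0x55
9: · MOVLE
10: ✓ MOVVC  r0←0x9d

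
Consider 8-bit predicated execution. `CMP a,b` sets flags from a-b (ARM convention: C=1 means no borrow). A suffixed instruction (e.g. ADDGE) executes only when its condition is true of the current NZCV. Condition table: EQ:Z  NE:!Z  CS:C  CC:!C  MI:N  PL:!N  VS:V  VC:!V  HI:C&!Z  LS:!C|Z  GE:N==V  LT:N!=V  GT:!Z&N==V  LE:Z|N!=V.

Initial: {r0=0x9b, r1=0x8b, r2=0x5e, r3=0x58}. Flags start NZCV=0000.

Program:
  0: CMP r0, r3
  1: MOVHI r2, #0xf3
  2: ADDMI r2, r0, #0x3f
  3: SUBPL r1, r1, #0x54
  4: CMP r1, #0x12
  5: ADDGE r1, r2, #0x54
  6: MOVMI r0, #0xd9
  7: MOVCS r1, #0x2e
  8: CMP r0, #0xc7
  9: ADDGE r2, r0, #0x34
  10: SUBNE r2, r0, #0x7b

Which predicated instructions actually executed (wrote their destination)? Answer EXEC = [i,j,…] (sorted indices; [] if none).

0: ✓ CMP  NZCV=0011
1: ✓ MOVHI  r2←0xf3
2: · ADDMI
3: ✓ SUBPL  r1←0x37
4: ✓ CMP  NZCV=0010
5: ✓ ADDGE  r1←0x47
6: · MOVMI
7: ✓ MOVCS  r1←0x2e
8: ✓ CMP  NZCV=1000
9: · ADDGE
10: ✓ SUBNE  r2←0x20

EXEC = [1,3,5,7,10]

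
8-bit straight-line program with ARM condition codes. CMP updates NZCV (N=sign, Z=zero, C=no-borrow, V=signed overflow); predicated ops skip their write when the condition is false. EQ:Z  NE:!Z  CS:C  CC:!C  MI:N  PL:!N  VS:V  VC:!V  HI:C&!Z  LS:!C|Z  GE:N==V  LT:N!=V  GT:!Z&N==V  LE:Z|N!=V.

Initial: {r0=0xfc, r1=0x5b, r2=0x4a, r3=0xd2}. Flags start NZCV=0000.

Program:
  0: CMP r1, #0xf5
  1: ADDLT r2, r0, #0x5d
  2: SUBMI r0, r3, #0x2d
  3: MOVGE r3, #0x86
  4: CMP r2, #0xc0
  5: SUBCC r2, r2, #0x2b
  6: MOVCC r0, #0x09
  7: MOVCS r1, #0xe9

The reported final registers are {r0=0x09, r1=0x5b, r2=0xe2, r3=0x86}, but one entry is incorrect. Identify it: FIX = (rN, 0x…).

FIX = (r2, 0x1f)

0: ✓ CMP  NZCV=0000
1: · ADDLT
2: · SUBMI
3: ✓ MOVGE  r3←0x86
4: ✓ CMP  NZCV=1001
5: ✓ SUBCC  r2←0x1f
6: ✓ MOVCC  r0←0x09
7: · MOVCS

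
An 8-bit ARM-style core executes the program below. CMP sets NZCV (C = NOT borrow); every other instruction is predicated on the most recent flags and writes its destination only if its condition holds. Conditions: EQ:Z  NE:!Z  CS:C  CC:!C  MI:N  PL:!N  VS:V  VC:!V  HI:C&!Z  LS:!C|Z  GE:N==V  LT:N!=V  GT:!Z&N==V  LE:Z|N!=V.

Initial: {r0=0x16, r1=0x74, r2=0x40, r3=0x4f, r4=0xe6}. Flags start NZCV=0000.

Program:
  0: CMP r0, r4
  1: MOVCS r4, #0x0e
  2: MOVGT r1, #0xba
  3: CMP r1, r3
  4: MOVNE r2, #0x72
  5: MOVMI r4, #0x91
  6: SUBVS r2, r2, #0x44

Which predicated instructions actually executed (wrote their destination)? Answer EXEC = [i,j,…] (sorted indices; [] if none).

[0] flags=0000 → (cmp)
[1] flags=0000 CS?F → skip
[2] flags=0000 GT?T → r1=0xba
[3] flags=0011 → (cmp)
[4] flags=0011 NE?T → r2=0x72
[5] flags=0011 MI?F → skip
[6] flags=0011 VS?T → r2=0x2e

EXEC = [2,4,6]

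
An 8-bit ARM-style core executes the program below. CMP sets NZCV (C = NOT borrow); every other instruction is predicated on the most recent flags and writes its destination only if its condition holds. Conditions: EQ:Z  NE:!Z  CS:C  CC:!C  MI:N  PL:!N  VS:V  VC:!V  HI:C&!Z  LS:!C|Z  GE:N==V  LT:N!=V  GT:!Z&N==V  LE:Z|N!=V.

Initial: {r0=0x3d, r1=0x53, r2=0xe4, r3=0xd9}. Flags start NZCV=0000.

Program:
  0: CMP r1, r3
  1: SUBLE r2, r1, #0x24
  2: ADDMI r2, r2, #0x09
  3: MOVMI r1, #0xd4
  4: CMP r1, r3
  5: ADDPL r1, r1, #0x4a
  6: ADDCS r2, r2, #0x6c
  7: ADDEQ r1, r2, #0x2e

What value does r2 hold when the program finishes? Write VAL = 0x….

VAL = 0xe4

[0] flags=0000 → (cmp)
[1] flags=0000 LE?F → skip
[2] flags=0000 MI?F → skip
[3] flags=0000 MI?F → skip
[4] flags=0000 → (cmp)
[5] flags=0000 PL?T → r1=0x9d
[6] flags=0000 CS?F → skip
[7] flags=0000 EQ?F → skip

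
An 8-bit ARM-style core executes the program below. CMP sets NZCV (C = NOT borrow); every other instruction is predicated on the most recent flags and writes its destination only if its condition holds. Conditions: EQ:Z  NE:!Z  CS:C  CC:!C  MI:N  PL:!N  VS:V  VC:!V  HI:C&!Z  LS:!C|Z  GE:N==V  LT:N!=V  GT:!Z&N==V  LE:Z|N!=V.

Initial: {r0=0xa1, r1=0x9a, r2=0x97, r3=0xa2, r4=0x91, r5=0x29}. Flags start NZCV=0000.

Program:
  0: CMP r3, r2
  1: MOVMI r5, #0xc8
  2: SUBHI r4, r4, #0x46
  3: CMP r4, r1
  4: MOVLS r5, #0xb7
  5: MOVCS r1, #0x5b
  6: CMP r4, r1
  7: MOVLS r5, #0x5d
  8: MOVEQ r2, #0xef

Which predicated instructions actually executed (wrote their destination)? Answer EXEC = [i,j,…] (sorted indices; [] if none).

0: ✓ CMP  NZCV=0010
1: · MOVMI
2: ✓ SUBHI  r4←0x4b
3: ✓ CMP  NZCV=1001
4: ✓ MOVLS  r5←0xb7
5: · MOVCS
6: ✓ CMP  NZCV=1001
7: ✓ MOVLS  r5←0x5d
8: · MOVEQ

EXEC = [2,4,7]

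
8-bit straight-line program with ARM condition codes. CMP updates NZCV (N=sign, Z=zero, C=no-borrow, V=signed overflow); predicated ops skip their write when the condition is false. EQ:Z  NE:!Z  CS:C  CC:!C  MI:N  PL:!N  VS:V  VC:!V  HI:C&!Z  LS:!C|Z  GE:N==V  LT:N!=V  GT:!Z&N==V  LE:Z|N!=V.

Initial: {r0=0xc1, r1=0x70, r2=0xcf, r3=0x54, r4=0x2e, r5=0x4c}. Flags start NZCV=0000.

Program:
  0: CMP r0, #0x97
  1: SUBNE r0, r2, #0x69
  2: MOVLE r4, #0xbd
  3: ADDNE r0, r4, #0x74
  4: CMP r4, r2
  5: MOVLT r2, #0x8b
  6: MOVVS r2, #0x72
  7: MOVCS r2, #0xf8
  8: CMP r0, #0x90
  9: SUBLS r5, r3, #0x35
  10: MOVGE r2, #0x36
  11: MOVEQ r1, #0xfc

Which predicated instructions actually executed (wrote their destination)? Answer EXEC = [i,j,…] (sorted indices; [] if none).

0: ✓ CMP  NZCV=0010
1: ✓ SUBNE  r0←0x66
2: · MOVLE
3: ✓ ADDNE  r0←0xa2
4: ✓ CMP  NZCV=0000
5: · MOVLT
6: · MOVVS
7: · MOVCS
8: ✓ CMP  NZCV=0010
9: · SUBLS
10: ✓ MOVGE  r2←0x36
11: · MOVEQ

EXEC = [1,3,10]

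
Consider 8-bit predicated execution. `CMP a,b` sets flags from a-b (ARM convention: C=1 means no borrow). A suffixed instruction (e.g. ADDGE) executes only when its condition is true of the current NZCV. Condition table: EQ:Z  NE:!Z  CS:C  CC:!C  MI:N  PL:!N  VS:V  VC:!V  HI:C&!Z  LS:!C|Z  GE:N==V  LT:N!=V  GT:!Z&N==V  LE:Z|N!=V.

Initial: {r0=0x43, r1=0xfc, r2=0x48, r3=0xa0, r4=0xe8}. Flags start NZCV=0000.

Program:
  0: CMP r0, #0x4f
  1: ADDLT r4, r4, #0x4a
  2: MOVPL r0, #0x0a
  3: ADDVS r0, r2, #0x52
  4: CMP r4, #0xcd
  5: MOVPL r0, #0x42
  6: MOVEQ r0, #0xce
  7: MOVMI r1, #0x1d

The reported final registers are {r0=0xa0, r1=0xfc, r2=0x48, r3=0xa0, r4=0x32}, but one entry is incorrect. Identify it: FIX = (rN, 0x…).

[0] flags=1000 → (cmp)
[1] flags=1000 LT?T → r4=0x32
[2] flags=1000 PL?F → skip
[3] flags=1000 VS?F → skip
[4] flags=0000 → (cmp)
[5] flags=0000 PL?T → r0=0x42
[6] flags=0000 EQ?F → skip
[7] flags=0000 MI?F → skip

FIX = (r0, 0x42)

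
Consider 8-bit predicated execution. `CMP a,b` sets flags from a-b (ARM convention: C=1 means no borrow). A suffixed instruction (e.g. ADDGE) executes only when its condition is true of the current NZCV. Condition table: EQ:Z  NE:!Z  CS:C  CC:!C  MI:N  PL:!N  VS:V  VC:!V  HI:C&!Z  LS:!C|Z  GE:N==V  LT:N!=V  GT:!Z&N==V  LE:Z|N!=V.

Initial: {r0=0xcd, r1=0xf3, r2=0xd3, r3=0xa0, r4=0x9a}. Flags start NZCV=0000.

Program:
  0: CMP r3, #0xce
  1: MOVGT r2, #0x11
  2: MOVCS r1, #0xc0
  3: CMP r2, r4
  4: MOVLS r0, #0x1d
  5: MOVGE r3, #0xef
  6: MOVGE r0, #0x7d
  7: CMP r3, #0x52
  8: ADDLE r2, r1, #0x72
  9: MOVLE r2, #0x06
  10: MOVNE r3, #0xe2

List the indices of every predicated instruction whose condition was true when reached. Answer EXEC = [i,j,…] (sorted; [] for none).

[0] flags=1000 → (cmp)
[1] flags=1000 GT?F → skip
[2] flags=1000 CS?F → skip
[3] flags=0010 → (cmp)
[4] flags=0010 LS?F → skip
[5] flags=0010 GE?T → r3=0xef
[6] flags=0010 GE?T → r0=0x7d
[7] flags=1010 → (cmp)
[8] flags=1010 LE?T → r2=0x65
[9] flags=1010 LE?T → r2=0x06
[10] flags=1010 NE?T → r3=0xe2

EXEC = [5,6,8,9,10]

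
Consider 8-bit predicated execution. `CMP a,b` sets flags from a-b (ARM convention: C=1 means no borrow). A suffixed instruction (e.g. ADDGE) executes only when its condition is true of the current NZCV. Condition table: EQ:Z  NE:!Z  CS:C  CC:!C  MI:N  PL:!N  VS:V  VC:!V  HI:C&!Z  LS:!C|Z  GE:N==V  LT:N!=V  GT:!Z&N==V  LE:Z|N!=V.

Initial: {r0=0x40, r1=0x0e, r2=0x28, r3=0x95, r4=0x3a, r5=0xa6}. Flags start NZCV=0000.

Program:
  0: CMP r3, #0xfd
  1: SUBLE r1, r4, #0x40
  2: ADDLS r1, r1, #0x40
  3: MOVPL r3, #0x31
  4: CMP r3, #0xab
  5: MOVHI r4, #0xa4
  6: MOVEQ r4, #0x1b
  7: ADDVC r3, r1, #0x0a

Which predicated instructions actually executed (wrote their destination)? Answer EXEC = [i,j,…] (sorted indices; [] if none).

[0] flags=1000 → (cmp)
[1] flags=1000 LE?T → r1=0xfa
[2] flags=1000 LS?T → r1=0x3a
[3] flags=1000 PL?F → skip
[4] flags=1000 → (cmp)
[5] flags=1000 HI?F → skip
[6] flags=1000 EQ?F → skip
[7] flags=1000 VC?T → r3=0x44

EXEC = [1,2,7]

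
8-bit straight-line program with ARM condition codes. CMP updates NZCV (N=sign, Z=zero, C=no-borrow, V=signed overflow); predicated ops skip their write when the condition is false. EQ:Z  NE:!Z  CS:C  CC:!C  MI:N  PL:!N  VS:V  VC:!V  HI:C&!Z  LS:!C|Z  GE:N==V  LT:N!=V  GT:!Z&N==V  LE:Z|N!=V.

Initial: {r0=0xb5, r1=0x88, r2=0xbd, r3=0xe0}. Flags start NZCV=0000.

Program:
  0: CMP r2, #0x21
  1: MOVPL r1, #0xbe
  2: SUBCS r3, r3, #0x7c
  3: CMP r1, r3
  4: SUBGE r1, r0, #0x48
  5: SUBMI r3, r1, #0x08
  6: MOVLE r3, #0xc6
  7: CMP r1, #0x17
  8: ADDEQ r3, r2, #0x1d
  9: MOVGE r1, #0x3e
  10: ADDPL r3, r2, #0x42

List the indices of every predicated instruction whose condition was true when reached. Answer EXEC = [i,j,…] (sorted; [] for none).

[0] flags=1010 → (cmp)
[1] flags=1010 PL?F → skip
[2] flags=1010 CS?T → r3=0x64
[3] flags=0011 → (cmp)
[4] flags=0011 GE?F → skip
[5] flags=0011 MI?F → skip
[6] flags=0011 LE?T → r3=0xc6
[7] flags=0011 → (cmp)
[8] flags=0011 EQ?F → skip
[9] flags=0011 GE?F → skip
[10] flags=0011 PL?T → r3=0xff

EXEC = [2,6,10]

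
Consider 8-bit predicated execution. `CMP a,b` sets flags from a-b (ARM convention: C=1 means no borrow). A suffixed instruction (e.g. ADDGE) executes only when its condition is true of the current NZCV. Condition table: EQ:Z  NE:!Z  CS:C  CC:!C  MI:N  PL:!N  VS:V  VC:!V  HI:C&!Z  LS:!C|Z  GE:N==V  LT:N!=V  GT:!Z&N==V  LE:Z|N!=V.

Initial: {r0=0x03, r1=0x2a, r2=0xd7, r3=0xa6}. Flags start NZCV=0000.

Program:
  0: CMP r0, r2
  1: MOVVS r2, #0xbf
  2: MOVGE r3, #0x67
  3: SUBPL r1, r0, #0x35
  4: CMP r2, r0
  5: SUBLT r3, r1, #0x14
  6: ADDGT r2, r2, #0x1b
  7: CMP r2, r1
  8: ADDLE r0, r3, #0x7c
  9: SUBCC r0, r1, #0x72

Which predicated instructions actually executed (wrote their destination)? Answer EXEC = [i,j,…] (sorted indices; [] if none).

EXEC = [2,3,5]

[0] flags=0000 → (cmp)
[1] flags=0000 VS?F → skip
[2] flags=0000 GE?T → r3=0x67
[3] flags=0000 PL?T → r1=0xce
[4] flags=1010 → (cmp)
[5] flags=1010 LT?T → r3=0xba
[6] flags=1010 GT?F → skip
[7] flags=0010 → (cmp)
[8] flags=0010 LE?F → skip
[9] flags=0010 CC?F → skip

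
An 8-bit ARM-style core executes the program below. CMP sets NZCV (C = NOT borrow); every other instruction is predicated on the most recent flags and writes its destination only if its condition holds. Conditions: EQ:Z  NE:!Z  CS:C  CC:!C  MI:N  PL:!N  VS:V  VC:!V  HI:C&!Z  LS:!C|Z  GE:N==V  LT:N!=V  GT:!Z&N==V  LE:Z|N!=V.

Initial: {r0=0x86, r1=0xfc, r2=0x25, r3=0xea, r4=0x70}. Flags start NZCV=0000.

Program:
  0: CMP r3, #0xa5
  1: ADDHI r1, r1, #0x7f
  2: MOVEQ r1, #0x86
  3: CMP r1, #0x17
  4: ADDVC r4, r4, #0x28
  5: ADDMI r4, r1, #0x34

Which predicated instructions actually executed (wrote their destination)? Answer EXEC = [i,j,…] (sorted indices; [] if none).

EXEC = [1,4]

0: ✓ CMP  NZCV=0010
1: ✓ ADDHI  r1←0x7b
2: · MOVEQ
3: ✓ CMP  NZCV=0010
4: ✓ ADDVC  r4←0x98
5: · ADDMI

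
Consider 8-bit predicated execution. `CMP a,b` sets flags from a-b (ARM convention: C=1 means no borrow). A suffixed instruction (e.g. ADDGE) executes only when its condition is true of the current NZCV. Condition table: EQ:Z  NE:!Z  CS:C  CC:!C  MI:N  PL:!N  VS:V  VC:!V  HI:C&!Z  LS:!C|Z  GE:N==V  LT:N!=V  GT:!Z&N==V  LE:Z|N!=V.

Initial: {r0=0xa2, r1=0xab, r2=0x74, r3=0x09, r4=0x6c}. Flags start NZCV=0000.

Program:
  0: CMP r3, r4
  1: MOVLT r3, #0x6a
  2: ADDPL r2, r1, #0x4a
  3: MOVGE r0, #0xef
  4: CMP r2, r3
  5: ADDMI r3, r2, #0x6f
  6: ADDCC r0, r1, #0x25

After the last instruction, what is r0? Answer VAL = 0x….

0: ✓ CMP  NZCV=1000
1: ✓ MOVLT  r3←0x6a
2: · ADDPL
3: · MOVGE
4: ✓ CMP  NZCV=0010
5: · ADDMI
6: · ADDCC

VAL = 0xa2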